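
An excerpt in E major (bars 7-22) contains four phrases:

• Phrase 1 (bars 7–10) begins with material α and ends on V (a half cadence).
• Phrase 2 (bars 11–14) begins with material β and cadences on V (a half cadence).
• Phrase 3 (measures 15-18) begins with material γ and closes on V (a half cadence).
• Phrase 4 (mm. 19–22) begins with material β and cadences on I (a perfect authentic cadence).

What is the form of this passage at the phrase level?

contrasting double period

Four phrases in two halves: the first half (mm. 7–14) ends with a half cadence, the second (bars 15-22) with a perfect authentic cadence — a large antecedent–consequent pair, i.e. a double period.
Phrase 3 begins with different material from phrase 1, making it contrasting.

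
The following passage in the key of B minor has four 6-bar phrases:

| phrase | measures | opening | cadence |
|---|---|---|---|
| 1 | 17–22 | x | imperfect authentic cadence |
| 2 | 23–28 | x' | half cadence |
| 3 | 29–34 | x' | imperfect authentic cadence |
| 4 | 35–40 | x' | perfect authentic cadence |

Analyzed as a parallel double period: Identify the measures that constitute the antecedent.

measures 17–28

In a double period the four phrases pair into a large antecedent (phrases 1–2, ending half cadence) and a large consequent (phrases 3–4, ending perfect authentic cadence). The antecedent spans measures 17–28.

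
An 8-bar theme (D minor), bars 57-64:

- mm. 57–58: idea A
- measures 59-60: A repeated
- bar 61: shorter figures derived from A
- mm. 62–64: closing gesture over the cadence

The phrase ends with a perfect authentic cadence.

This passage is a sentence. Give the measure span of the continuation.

After the presentation (measures 57–60), the continuation covers the fragmentation through the cadence: mm. 61–64.

measures 61–64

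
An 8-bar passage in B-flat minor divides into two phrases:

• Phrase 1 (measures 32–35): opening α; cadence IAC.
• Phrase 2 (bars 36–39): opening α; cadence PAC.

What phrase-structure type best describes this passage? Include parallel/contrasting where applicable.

parallel period

Phrase 1 ends with an imperfect authentic cadence (weaker) and phrase 2 with a perfect authentic cadence (stronger): antecedent + consequent = a period.
The two phrases open with the same material (α / α), so the period is parallel.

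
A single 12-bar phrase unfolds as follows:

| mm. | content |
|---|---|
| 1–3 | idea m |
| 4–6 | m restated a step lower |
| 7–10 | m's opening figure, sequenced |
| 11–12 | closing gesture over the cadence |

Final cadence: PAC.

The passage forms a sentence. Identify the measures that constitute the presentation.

measures 1–6

The presentation of a sentence is the basic idea (measures 1–3) plus its repetition (measures 4–6); the presentation is therefore bars 1-6.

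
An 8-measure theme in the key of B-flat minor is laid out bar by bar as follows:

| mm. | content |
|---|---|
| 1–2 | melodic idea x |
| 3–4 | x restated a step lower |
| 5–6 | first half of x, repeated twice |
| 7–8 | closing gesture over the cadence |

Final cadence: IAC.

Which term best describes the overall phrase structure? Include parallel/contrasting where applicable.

Basic idea (mm. 1–2) + its repetition (measures 3–4) form the presentation; fragmentation and cadence (bars 5-8) form the continuation — the 8-bar whole is a sentence.

sentence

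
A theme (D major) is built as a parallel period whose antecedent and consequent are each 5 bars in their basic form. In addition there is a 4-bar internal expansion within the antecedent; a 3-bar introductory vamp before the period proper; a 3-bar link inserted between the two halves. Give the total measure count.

Basic parallel period: 5 + 5 = 10 bars.
10 (basic form) + 4 (internal expansion) + 3 (introduction) + 3 (link) = 20.

20 measures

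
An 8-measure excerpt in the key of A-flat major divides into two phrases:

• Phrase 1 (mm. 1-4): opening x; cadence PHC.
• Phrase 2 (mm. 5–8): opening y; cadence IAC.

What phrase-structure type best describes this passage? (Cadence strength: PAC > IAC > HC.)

contrasting period

Phrase 1 ends with a Phrygian half cadence (weaker) and phrase 2 with an imperfect authentic cadence (stronger): antecedent + consequent = a period.
The two phrases open with different material (x / y), so the period is contrasting.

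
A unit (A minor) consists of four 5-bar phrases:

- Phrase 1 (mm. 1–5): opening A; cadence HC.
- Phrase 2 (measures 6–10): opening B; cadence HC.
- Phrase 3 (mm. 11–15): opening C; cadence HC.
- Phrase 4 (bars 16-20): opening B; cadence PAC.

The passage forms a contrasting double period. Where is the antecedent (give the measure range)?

In a double period the four phrases pair into a large antecedent (phrases 1–2, ending half cadence) and a large consequent (phrases 3–4, ending perfect authentic cadence). The antecedent spans measures 1-10.

measures 1–10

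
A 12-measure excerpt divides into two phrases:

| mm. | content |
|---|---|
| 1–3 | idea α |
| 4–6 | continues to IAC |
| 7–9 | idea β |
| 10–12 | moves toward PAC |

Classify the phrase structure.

Phrase 1 ends with an imperfect authentic cadence (weaker) and phrase 2 with a perfect authentic cadence (stronger): antecedent + consequent = a period.
The two phrases open with different material (α / β), so the period is contrasting.

contrasting period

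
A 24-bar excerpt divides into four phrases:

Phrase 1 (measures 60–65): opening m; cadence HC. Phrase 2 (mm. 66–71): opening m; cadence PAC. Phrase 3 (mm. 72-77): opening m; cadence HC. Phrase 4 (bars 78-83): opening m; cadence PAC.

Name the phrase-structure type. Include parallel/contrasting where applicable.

repeated period

The cadence pattern HC–PAC–HC–PAC is weak–strong twice, and phrases 3–4 restate phrases 1–2: a period heard twice, not a double period (which would end weakly at phrase 2).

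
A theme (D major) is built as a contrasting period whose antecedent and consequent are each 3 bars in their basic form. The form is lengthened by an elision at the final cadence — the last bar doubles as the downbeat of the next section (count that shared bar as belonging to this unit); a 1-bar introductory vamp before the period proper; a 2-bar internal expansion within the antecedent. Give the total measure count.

9 measures

Basic contrasting period: 3 + 3 = 6 bars.
6 (basic form) + 1 (introduction) + 2 (internal expansion) = 9.
The elision shares a bar with the next section but does not change this unit's count.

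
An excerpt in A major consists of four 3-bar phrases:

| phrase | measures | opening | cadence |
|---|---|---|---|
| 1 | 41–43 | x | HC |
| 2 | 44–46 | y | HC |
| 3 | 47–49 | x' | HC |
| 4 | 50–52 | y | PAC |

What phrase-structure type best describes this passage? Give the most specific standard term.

parallel double period

Four phrases in two halves: the first half (mm. 41-46) ends with a half cadence, the second (bars 47-52) with a perfect authentic cadence — a large antecedent–consequent pair, i.e. a double period.
Phrase 3 begins with the same material as phrase 1, making it parallel.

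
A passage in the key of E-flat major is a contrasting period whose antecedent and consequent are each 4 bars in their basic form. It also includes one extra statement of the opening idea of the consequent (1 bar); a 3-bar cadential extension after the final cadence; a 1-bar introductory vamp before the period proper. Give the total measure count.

Basic contrasting period: 4 + 4 = 8 bars.
8 (basic form) + 1 (extra statement) + 3 (cadential extension) + 1 (introduction) = 13.

13 measures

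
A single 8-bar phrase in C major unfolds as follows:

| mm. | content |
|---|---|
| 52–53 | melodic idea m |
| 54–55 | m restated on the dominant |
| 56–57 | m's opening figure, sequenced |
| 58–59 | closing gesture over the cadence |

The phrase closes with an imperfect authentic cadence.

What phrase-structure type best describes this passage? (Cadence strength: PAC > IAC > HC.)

sentence

Basic idea (mm. 52–53) + its repetition (mm. 54-55) form the presentation; fragmentation and cadence (measures 56-59) form the continuation — the 8-bar whole is a sentence.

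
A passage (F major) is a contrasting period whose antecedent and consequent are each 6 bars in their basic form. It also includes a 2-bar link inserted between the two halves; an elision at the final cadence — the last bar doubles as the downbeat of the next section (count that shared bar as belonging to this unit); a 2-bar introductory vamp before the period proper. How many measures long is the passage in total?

Basic contrasting period: 6 + 6 = 12 bars.
12 (basic form) + 2 (link) + 2 (introduction) = 16.
The elision shares a bar with the next section but does not change this unit's count.

16 measures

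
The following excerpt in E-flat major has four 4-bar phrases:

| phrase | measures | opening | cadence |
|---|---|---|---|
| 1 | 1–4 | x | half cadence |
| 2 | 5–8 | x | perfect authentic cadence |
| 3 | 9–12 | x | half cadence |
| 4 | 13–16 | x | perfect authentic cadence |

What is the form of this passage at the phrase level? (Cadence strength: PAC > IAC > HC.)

repeated period

The cadence pattern HC–PAC–HC–PAC is weak–strong twice, and phrases 3–4 restate phrases 1–2: a period heard twice, not a double period (which would end weakly at phrase 2).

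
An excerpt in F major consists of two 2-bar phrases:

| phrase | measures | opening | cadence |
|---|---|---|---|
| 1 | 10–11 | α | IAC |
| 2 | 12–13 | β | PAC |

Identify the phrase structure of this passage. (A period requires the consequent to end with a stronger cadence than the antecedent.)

contrasting period

Phrase 1 ends with an imperfect authentic cadence (weaker) and phrase 2 with a perfect authentic cadence (stronger): antecedent + consequent = a period.
The two phrases open with different material (α / β), so the period is contrasting.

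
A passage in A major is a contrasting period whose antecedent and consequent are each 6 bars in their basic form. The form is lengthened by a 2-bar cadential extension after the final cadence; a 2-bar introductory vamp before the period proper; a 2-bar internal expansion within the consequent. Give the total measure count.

18 measures

Basic contrasting period: 6 + 6 = 12 bars.
12 (basic form) + 2 (cadential extension) + 2 (introduction) + 2 (internal expansion) = 18.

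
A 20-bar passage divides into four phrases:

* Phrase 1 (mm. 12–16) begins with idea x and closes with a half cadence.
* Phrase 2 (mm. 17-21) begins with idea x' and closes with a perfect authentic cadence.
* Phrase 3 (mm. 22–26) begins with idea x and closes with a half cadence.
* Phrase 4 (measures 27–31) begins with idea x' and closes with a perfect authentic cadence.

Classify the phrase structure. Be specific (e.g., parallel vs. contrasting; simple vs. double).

repeated period

The cadence pattern HC–PAC–HC–PAC is weak–strong twice, and phrases 3–4 restate phrases 1–2: a period heard twice, not a double period (which would end weakly at phrase 2).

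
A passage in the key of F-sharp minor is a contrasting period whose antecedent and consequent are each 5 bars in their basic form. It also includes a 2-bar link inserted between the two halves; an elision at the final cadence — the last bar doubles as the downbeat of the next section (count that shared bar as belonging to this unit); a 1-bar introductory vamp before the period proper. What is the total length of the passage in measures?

13 measures

Basic contrasting period: 5 + 5 = 10 bars.
10 (basic form) + 2 (link) + 1 (introduction) = 13.
The elision shares a bar with the next section but does not change this unit's count.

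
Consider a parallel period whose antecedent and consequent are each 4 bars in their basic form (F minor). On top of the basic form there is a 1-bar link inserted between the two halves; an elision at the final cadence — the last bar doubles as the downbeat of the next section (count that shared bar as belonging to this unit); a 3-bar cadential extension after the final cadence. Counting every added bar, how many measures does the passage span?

Basic parallel period: 4 + 4 = 8 bars.
8 (basic form) + 1 (link) + 3 (cadential extension) = 12.
The elision shares a bar with the next section but does not change this unit's count.

12 measures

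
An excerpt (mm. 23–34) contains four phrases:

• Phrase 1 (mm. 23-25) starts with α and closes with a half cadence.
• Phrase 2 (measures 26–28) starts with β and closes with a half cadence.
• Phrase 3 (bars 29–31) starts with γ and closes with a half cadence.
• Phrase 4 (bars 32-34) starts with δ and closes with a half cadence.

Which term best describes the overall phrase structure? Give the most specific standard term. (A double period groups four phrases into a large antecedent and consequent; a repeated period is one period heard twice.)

phrase group

Phrase 4 ends with a half cadence, no stronger than phrase 2's half cadence, so the four phrases do not form a double period; nor do phrases 3–4 duplicate 1–2, so it is not a repeated period. With no phrase reaching a conclusive cadence, the passage is a phrase group.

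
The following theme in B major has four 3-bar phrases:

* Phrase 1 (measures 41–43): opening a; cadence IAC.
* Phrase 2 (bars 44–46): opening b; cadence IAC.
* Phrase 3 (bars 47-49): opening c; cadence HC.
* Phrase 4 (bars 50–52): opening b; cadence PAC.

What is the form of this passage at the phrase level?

contrasting double period

Four phrases in two halves: the first half (measures 41–46) ends with an imperfect authentic cadence, the second (mm. 47–52) with a perfect authentic cadence — a large antecedent–consequent pair, i.e. a double period.
Phrase 3 begins with different material from phrase 1, making it contrasting.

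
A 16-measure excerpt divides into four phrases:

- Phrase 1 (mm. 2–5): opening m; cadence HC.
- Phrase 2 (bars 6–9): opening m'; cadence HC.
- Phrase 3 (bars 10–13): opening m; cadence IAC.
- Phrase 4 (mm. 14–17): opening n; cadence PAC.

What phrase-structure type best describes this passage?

parallel double period

Four phrases in two halves: the first half (measures 2–9) ends with a half cadence, the second (bars 10-17) with a perfect authentic cadence — a large antecedent–consequent pair, i.e. a double period.
Phrase 3 begins with the same material as phrase 1, making it parallel.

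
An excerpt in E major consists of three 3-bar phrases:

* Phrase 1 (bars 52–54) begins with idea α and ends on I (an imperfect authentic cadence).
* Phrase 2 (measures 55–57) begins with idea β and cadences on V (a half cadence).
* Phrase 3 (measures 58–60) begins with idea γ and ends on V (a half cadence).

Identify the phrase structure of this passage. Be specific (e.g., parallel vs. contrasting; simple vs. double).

phrase group

The final phrase closes with a half cadence, which is not stronger than the preceding half cadence; the 3 phrases lack an overall antecedent–consequent design and so form a phrase group.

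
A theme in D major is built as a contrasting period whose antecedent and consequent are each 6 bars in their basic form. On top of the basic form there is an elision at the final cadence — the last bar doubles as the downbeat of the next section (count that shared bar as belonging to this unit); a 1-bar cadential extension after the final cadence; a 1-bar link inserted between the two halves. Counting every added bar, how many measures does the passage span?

Basic contrasting period: 6 + 6 = 12 bars.
12 (basic form) + 1 (cadential extension) + 1 (link) = 14.
The elision shares a bar with the next section but does not change this unit's count.

14 measures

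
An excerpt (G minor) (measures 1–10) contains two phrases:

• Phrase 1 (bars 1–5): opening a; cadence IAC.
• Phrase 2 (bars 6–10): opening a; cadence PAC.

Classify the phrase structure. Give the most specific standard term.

parallel period

Phrase 1 ends with an imperfect authentic cadence (weaker) and phrase 2 with a perfect authentic cadence (stronger): antecedent + consequent = a period.
The two phrases open with the same material (a / a), so the period is parallel.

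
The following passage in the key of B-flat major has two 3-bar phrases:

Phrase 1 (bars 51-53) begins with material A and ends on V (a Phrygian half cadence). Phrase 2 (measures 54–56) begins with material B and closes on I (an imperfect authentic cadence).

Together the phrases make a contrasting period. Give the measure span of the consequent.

measures 54–56

The phrase ending with the weaker cadence (Phrygian half cadence) is the antecedent; the one ending more conclusively (imperfect authentic cadence) is the consequent. The consequent is measures 54–56.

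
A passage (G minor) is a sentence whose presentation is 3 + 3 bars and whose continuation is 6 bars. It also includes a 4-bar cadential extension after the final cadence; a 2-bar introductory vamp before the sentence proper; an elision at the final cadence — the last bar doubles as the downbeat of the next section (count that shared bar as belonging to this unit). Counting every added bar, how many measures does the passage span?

Basic sentence: 3 + 3 + 6 = 12 bars.
12 (basic form) + 4 (cadential extension) + 2 (introduction) = 18.
The elision shares a bar with the next section but does not change this unit's count.

18 measures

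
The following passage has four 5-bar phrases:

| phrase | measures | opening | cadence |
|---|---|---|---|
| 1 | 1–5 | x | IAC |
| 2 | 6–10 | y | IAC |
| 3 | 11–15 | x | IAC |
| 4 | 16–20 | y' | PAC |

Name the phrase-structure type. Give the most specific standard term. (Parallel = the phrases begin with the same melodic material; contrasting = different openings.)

Four phrases in two halves: the first half (bars 1–10) ends with an imperfect authentic cadence, the second (measures 11–20) with a perfect authentic cadence — a large antecedent–consequent pair, i.e. a double period.
Phrase 3 begins with the same material as phrase 1, making it parallel.

parallel double period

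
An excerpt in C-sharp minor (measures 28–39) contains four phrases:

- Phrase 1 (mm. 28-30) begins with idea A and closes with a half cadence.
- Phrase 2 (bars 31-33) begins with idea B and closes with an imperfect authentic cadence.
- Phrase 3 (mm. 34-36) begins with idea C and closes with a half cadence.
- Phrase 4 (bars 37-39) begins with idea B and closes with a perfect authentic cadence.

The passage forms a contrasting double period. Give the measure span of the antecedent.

measures 28–33

In a double period the first pair of phrases (ending imperfect authentic cadence) is the large antecedent and the second pair (ending perfect authentic cadence) is the large consequent; the antecedent is measures 28–33.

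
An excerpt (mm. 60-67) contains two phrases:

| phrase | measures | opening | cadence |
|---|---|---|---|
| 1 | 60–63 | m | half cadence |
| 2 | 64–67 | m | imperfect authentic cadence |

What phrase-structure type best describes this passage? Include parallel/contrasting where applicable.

parallel period

Phrase 1 ends with a half cadence (weaker) and phrase 2 with an imperfect authentic cadence (stronger): antecedent + consequent = a period.
The two phrases open with the same material (m / m), so the period is parallel.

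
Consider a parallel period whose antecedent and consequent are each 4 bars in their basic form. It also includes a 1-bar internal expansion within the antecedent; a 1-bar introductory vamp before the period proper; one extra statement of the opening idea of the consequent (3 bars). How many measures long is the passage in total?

Basic parallel period: 4 + 4 = 8 bars.
8 (basic form) + 1 (internal expansion) + 1 (introduction) + 3 (extra statement) = 13.

13 measures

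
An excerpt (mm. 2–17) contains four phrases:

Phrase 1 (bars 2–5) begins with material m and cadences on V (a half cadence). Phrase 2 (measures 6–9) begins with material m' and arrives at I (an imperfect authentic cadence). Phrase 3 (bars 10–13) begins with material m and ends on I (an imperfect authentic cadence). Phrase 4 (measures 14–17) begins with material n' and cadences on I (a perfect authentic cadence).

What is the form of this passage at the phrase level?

parallel double period

Four phrases in two halves: the first half (mm. 2–9) ends with an imperfect authentic cadence, the second (measures 10-17) with a perfect authentic cadence — a large antecedent–consequent pair, i.e. a double period.
Phrase 3 begins with the same material as phrase 1, making it parallel.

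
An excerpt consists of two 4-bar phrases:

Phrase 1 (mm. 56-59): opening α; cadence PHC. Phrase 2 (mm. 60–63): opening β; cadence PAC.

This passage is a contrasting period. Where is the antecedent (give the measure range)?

The antecedent is the phrase ending with the weaker cadence (Phrygian half cadence, phrase 1) and the consequent the one ending more conclusively (perfect authentic cadence, phrase 2); the antecedent is mm. 56–59.

measures 56–59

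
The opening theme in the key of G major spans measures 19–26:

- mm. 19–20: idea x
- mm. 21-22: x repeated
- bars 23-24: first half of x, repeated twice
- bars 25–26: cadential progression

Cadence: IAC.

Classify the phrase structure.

Basic idea (mm. 19–20) + its repetition (measures 21–22) form the presentation; fragmentation and cadence (mm. 23–26) form the continuation — the 8-bar whole is a sentence.

sentence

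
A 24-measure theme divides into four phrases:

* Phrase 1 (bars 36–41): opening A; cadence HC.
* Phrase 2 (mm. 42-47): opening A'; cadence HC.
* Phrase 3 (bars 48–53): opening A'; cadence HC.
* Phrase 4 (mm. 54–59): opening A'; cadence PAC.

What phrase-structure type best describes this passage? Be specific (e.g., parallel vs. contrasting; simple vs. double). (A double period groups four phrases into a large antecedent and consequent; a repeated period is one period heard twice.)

parallel double period

Four phrases in two halves: the first half (mm. 36-47) ends with a half cadence, the second (bars 48-59) with a perfect authentic cadence — a large antecedent–consequent pair, i.e. a double period.
Phrase 3 begins with the same material as phrase 1, making it parallel.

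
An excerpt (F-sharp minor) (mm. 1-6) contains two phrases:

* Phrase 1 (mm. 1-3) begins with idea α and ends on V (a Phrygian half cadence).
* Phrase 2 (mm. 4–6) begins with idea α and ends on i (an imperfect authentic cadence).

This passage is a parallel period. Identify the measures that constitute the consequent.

The antecedent is the phrase ending with the weaker cadence (Phrygian half cadence, phrase 1) and the consequent the one ending more conclusively (imperfect authentic cadence, phrase 2); the consequent is mm. 4–6.

measures 4–6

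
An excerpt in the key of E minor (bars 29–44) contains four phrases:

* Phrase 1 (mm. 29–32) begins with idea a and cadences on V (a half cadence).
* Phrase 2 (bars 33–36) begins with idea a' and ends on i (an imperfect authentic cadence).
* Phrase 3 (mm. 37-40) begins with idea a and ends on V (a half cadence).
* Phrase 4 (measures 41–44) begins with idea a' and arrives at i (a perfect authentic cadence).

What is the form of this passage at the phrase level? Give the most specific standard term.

parallel double period

Four phrases in two halves: the first half (bars 29-36) ends with an imperfect authentic cadence, the second (mm. 37-44) with a perfect authentic cadence — a large antecedent–consequent pair, i.e. a double period.
Phrase 3 begins with the same material as phrase 1, making it parallel.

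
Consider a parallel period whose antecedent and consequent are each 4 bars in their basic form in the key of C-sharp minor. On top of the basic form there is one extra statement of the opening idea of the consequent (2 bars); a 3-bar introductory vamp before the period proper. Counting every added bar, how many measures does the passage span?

Basic parallel period: 4 + 4 = 8 bars.
8 (basic form) + 2 (extra statement) + 3 (introduction) = 13.

13 measures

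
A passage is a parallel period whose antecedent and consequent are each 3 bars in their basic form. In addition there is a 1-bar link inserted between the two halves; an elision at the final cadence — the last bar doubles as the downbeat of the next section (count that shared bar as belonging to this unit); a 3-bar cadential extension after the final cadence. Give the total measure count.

Basic parallel period: 3 + 3 = 6 bars.
6 (basic form) + 1 (link) + 3 (cadential extension) = 10.
The elision shares a bar with the next section but does not change this unit's count.

10 measures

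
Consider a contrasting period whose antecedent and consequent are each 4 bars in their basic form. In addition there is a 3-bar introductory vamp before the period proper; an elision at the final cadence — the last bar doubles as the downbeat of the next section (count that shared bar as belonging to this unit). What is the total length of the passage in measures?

Basic contrasting period: 4 + 4 = 8 bars.
8 (basic form) + 3 (introduction) = 11.
The elision shares a bar with the next section but does not change this unit's count.

11 measures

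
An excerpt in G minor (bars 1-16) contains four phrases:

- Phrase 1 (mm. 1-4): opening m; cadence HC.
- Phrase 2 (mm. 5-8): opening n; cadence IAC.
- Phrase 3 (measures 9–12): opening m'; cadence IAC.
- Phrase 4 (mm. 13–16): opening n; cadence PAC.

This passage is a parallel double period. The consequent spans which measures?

measures 9–16

In a double period the four phrases pair into a large antecedent (phrases 1–2, ending imperfect authentic cadence) and a large consequent (phrases 3–4, ending perfect authentic cadence). The consequent spans measures 9–16.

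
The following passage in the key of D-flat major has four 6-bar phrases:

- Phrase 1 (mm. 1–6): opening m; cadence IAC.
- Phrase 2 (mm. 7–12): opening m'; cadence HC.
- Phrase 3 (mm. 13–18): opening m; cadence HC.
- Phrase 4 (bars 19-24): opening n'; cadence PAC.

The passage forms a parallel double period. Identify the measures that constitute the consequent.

In a double period the four phrases pair into a large antecedent (phrases 1–2, ending half cadence) and a large consequent (phrases 3–4, ending perfect authentic cadence). The consequent spans mm. 13–24.

measures 13–24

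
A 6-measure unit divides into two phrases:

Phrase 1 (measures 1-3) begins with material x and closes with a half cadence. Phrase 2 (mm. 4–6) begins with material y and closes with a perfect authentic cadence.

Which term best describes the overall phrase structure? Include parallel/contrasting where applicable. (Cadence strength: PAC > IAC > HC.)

contrasting period

Phrase 1 ends with a half cadence (weaker) and phrase 2 with a perfect authentic cadence (stronger): antecedent + consequent = a period.
The two phrases open with different material (x / y), so the period is contrasting.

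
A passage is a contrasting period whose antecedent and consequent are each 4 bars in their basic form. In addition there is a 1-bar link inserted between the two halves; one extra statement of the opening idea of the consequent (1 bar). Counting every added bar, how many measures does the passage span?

Basic contrasting period: 4 + 4 = 8 bars.
8 (basic form) + 1 (link) + 1 (extra statement) = 10.

10 measures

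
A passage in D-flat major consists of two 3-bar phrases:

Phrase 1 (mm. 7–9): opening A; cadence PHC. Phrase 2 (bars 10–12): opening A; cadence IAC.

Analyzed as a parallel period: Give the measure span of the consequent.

The antecedent is the phrase ending with the weaker cadence (Phrygian half cadence, phrase 1) and the consequent the one ending more conclusively (imperfect authentic cadence, phrase 2); the consequent is mm. 10–12.

measures 10–12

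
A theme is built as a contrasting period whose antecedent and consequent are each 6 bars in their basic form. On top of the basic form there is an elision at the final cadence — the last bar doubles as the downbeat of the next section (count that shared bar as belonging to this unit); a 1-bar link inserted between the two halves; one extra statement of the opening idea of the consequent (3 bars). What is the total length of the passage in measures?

16 measures

Basic contrasting period: 6 + 6 = 12 bars.
12 (basic form) + 1 (link) + 3 (extra statement) = 16.
The elision shares a bar with the next section but does not change this unit's count.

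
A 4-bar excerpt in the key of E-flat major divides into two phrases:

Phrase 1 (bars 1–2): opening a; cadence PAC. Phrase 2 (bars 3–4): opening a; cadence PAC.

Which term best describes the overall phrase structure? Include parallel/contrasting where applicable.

Both phrases have the same opening (a) and the same cadence (perfect authentic cadence): the second is a restatement, not a consequent, so this is a repeated phrase rather than a period.

repeated phrase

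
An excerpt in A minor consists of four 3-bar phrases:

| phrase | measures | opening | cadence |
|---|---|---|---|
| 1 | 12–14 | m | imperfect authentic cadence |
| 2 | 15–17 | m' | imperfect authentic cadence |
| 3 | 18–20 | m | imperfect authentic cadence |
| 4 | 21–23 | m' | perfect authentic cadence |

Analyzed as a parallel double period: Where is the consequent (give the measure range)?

In a double period the four phrases pair into a large antecedent (phrases 1–2, ending imperfect authentic cadence) and a large consequent (phrases 3–4, ending perfect authentic cadence). The consequent spans mm. 18-23.

measures 18–23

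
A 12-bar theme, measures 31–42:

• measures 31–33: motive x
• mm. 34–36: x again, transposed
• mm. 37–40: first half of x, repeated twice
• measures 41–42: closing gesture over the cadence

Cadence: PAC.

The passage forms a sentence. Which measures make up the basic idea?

measures 31–33

The presentation of a sentence is the basic idea (bars 31–33) plus its repetition (measures 34–36); the basic idea is therefore mm. 31–33.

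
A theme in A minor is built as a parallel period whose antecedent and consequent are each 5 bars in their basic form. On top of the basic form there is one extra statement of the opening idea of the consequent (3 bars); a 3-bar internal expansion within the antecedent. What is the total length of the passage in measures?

16 measures

Basic parallel period: 5 + 5 = 10 bars.
10 (basic form) + 3 (extra statement) + 3 (internal expansion) = 16.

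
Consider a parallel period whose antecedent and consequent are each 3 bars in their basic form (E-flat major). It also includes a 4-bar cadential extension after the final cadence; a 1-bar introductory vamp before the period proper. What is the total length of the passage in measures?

Basic parallel period: 3 + 3 = 6 bars.
6 (basic form) + 4 (cadential extension) + 1 (introduction) = 11.

11 measures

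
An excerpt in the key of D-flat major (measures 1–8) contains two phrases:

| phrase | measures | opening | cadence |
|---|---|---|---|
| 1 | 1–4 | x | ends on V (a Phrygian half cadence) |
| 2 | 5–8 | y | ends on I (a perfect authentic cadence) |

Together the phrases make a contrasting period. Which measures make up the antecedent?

The phrase ending with the weaker cadence (Phrygian half cadence) is the antecedent; the one ending more conclusively (perfect authentic cadence) is the consequent. The antecedent is measures 1–4.

measures 1–4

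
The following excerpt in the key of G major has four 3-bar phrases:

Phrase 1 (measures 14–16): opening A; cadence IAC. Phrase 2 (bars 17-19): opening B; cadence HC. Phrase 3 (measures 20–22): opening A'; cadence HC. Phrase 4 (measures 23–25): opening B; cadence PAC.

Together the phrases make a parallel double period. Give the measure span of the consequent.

In a double period the first pair of phrases (ending half cadence) is the large antecedent and the second pair (ending perfect authentic cadence) is the large consequent; the consequent is measures 20–25.

measures 20–25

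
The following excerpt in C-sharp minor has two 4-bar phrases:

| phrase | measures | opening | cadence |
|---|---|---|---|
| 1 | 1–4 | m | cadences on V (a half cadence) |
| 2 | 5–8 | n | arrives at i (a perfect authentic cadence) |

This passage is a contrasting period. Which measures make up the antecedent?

The antecedent is the phrase ending with the weaker cadence (half cadence, phrase 1) and the consequent the one ending more conclusively (perfect authentic cadence, phrase 2); the antecedent is measures 1–4.

measures 1–4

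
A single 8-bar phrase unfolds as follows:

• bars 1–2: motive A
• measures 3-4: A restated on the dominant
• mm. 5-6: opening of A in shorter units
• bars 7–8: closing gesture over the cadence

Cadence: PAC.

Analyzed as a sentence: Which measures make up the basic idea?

measures 1–2

The presentation of a sentence is the basic idea (measures 1-2) plus its repetition (mm. 3-4); the basic idea is therefore mm. 1-2.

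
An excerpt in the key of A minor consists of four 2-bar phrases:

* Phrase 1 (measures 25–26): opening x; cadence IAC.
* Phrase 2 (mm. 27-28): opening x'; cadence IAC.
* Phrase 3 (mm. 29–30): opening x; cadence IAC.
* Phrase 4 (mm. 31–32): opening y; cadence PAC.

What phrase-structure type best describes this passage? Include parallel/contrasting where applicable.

Four phrases in two halves: the first half (mm. 25–28) ends with an imperfect authentic cadence, the second (mm. 29-32) with a perfect authentic cadence — a large antecedent–consequent pair, i.e. a double period.
Phrase 3 begins with the same material as phrase 1, making it parallel.

parallel double period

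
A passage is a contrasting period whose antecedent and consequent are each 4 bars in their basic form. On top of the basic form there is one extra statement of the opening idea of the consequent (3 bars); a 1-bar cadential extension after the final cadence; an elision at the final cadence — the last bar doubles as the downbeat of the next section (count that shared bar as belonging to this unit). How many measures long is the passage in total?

Basic contrasting period: 4 + 4 = 8 bars.
8 (basic form) + 3 (extra statement) + 1 (cadential extension) = 12.
The elision shares a bar with the next section but does not change this unit's count.

12 measures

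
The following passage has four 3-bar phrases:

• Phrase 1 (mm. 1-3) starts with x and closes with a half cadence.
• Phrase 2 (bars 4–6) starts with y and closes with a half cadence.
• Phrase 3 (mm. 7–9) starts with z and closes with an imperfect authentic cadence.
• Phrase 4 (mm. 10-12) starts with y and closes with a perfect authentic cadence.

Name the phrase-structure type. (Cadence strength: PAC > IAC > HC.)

contrasting double period

Four phrases in two halves: the first half (bars 1-6) ends with a half cadence, the second (mm. 7–12) with a perfect authentic cadence — a large antecedent–consequent pair, i.e. a double period.
Phrase 3 begins with different material from phrase 1, making it contrasting.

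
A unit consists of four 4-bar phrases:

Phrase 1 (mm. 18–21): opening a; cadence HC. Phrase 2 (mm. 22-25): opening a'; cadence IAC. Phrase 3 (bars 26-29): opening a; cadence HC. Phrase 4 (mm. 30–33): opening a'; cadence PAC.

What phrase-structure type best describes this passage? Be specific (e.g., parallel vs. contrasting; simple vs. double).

Four phrases in two halves: the first half (bars 18–25) ends with an imperfect authentic cadence, the second (mm. 26-33) with a perfect authentic cadence — a large antecedent–consequent pair, i.e. a double period.
Phrase 3 begins with the same material as phrase 1, making it parallel.

parallel double period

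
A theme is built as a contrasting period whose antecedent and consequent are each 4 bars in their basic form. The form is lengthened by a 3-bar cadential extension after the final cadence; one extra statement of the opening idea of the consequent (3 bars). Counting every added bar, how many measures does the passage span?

14 measures

Basic contrasting period: 4 + 4 = 8 bars.
8 (basic form) + 3 (cadential extension) + 3 (extra statement) = 14.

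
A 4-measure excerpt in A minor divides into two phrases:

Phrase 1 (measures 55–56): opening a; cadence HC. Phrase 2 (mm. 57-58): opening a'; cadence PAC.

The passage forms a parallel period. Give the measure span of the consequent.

The antecedent is the phrase ending with the weaker cadence (half cadence, phrase 1) and the consequent the one ending more conclusively (perfect authentic cadence, phrase 2); the consequent is mm. 57-58.

measures 57–58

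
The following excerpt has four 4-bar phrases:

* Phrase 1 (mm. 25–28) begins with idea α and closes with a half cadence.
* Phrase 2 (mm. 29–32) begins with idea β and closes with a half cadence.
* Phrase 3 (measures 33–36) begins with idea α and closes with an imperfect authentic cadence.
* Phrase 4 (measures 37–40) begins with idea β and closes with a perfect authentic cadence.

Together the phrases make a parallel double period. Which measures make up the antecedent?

In a double period the first pair of phrases (ending half cadence) is the large antecedent and the second pair (ending perfect authentic cadence) is the large consequent; the antecedent is measures 25–32.

measures 25–32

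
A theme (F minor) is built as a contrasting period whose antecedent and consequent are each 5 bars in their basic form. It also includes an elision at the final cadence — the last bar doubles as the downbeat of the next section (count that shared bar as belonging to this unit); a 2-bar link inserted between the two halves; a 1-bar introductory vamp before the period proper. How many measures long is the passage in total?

Basic contrasting period: 5 + 5 = 10 bars.
10 (basic form) + 2 (link) + 1 (introduction) = 13.
The elision shares a bar with the next section but does not change this unit's count.

13 measures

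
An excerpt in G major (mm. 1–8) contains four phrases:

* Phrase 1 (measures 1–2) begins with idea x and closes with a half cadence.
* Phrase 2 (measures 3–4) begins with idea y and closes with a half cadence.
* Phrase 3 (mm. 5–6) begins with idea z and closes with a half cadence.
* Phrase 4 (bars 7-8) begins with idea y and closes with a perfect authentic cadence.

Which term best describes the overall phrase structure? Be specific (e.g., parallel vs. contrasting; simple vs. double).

Four phrases in two halves: the first half (bars 1–4) ends with a half cadence, the second (bars 5–8) with a perfect authentic cadence — a large antecedent–consequent pair, i.e. a double period.
Phrase 3 begins with different material from phrase 1, making it contrasting.

contrasting double period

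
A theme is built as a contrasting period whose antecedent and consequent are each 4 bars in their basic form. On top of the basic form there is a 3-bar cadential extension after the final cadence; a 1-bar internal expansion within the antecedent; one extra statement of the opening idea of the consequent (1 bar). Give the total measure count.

13 measures

Basic contrasting period: 4 + 4 = 8 bars.
8 (basic form) + 3 (cadential extension) + 1 (internal expansion) + 1 (extra statement) = 13.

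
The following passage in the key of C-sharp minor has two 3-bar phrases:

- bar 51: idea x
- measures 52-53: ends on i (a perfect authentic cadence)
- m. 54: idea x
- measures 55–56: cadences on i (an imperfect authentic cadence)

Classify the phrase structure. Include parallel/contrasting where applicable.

The second phrase closes with an imperfect authentic cadence, which is not stronger than the first phrase's perfect authentic cadence; without a weak→strong cadential pair there is no antecedent–consequent relationship, so this is a phrase group rather than a period.

phrase group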